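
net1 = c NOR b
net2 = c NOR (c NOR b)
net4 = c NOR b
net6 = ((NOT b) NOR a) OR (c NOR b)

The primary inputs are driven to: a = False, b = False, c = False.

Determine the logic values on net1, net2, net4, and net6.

net1 = True, net2 = False, net4 = True, net6 = True

net1 = False NOR False = True
net2 = False NOR (False NOR False) = False
net4 = False NOR False = True
net6 = ((NOT False) NOR False) OR (False NOR False) = True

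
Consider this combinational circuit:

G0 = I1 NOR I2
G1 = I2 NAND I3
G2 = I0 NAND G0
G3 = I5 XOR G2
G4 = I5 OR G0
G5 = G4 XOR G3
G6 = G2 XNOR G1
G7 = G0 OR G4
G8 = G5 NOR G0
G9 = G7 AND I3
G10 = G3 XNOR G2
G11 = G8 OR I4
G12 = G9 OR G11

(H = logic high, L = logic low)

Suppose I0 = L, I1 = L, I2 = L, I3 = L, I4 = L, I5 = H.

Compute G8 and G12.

G8 = L; G12 = L

G0 = I1 NOR I2 = L NOR L = H
G2 = I0 NAND G0 = L NAND H = H
G3 = I5 XOR G2 = H XOR H = L
G4 = I5 OR G0 = H OR H = H
G5 = G4 XOR G3 = H XOR L = H
G7 = G0 OR G4 = H OR H = H
G8 = G5 NOR G0 = H NOR H = L
G9 = G7 AND I3 = H AND L = L
G11 = G8 OR I4 = L OR L = L
G12 = G9 OR G11 = L OR L = L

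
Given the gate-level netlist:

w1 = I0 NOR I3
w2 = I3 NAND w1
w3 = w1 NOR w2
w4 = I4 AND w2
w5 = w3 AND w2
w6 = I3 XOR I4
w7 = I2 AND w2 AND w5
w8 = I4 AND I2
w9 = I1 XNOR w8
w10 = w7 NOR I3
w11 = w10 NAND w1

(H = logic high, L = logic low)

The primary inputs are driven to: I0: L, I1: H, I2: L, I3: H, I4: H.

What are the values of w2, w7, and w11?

w2 = H; w7 = L; w11 = H

w1 = I0 NOR I3 = L NOR H = L
w2 = I3 NAND w1 = H NAND L = H
w3 = w1 NOR w2 = L NOR H = L
w5 = w3 AND w2 = L AND H = L
w7 = I2 AND w2 AND w5 = L AND H AND L = L
w10 = w7 NOR I3 = L NOR H = L
w11 = w10 NAND w1 = L NAND L = H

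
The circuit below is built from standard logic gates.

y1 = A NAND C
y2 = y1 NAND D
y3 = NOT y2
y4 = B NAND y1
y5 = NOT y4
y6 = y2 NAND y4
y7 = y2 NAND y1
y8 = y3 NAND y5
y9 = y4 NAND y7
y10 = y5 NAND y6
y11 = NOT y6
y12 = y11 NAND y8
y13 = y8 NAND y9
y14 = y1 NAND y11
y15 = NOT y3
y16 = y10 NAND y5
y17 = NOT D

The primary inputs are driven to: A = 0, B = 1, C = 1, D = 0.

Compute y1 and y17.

y1 = A NAND C = 0 NAND 1 = 1
y17 = NOT D = NOT 0 = 1

y1 = 1, y17 = 1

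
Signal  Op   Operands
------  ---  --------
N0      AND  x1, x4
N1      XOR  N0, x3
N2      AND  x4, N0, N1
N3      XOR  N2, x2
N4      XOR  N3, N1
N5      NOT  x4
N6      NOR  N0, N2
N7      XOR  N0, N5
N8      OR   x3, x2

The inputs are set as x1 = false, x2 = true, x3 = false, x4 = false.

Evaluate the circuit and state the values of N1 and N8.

N1 = false, N8 = true

N0 = x1 AND x4 = false AND false = false
N1 = N0 XOR x3 = false XOR false = false
N8 = x3 OR x2 = false OR true = true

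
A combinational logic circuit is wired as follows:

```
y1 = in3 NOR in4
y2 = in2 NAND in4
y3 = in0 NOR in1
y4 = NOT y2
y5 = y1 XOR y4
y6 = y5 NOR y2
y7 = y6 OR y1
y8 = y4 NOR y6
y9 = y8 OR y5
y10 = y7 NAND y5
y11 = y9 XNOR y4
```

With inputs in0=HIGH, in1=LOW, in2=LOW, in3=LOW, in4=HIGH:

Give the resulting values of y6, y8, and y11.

y6 = LOW  y8 = HIGH  y11 = LOW

y1 = in3 NOR in4 = LOW NOR HIGH = LOW
y2 = in2 NAND in4 = LOW NAND HIGH = HIGH
y4 = NOT y2 = NOT HIGH = LOW
y5 = y1 XOR y4 = LOW XOR LOW = LOW
y6 = y5 NOR y2 = LOW NOR HIGH = LOW
y8 = y4 NOR y6 = LOW NOR LOW = HIGH
y9 = y8 OR y5 = HIGH OR LOW = HIGH
y11 = y9 XNOR y4 = HIGH XNOR LOW = LOW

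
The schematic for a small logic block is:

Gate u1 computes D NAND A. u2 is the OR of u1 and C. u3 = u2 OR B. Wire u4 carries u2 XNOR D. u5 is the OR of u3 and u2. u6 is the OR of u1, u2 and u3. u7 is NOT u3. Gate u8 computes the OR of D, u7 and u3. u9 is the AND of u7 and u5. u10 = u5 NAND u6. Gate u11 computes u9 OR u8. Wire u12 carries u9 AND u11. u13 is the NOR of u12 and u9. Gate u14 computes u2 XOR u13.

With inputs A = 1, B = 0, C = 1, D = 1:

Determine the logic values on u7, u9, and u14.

u7 = 0, u9 = 0, u14 = 0

u1 = D NAND A = 1 NAND 1 = 0
u2 = u1 OR C = 0 OR 1 = 1
u3 = u2 OR B = 1 OR 0 = 1
u5 = u3 OR u2 = 1 OR 1 = 1
u7 = NOT u3 = NOT 1 = 0
u8 = D OR u7 OR u3 = 1 OR 0 OR 1 = 1
u9 = u7 AND u5 = 0 AND 1 = 0
u11 = u9 OR u8 = 0 OR 1 = 1
u12 = u9 AND u11 = 0 AND 1 = 0
u13 = u12 NOR u9 = 0 NOR 0 = 1
u14 = u2 XOR u13 = 1 XOR 1 = 0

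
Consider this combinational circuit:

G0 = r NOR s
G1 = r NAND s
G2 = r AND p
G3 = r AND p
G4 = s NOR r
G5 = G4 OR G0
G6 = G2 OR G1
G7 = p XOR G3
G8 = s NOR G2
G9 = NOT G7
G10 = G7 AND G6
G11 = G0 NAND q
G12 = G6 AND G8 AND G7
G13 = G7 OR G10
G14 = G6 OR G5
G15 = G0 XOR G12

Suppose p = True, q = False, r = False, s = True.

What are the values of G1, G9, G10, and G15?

G1 = True, G9 = False, G10 = True, G15 = False

G0 = r NOR s = False NOR True = False
G1 = r NAND s = False NAND True = True
G2 = r AND p = False AND True = False
G3 = r AND p = False AND True = False
G6 = G2 OR G1 = False OR True = True
G7 = p XOR G3 = True XOR False = True
G8 = s NOR G2 = True NOR False = False
G9 = NOT G7 = NOT True = False
G10 = G7 AND G6 = True AND True = True
G12 = G6 AND G8 AND G7 = True AND False AND True = False
G15 = G0 XOR G12 = False XOR False = False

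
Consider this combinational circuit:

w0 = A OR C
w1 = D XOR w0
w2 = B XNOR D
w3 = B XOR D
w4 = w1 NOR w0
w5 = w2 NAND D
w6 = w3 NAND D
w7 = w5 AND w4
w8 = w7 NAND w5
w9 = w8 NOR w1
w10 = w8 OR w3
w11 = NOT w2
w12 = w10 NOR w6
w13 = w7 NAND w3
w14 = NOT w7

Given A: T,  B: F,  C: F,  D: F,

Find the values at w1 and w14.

w1 = T, w14 = T

w0 = A OR C = T OR F = T
w1 = D XOR w0 = F XOR T = T
w2 = B XNOR D = F XNOR F = T
w4 = w1 NOR w0 = T NOR T = F
w5 = w2 NAND D = T NAND F = T
w7 = w5 AND w4 = T AND F = F
w14 = NOT w7 = NOT F = T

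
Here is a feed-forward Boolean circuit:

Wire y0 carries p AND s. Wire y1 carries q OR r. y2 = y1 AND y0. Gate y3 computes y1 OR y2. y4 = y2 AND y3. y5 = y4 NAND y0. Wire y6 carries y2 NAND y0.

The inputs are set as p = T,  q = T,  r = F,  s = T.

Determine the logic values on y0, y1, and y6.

y0 = p AND s = T AND T = T
y1 = q OR r = T OR F = T
y2 = y1 AND y0 = T AND T = T
y6 = y2 NAND y0 = T NAND T = F

y0 = T, y1 = T, y6 = F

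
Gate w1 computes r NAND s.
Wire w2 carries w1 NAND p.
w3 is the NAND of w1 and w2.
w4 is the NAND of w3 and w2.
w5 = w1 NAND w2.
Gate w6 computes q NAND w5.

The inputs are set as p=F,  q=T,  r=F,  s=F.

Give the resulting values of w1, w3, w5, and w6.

w1 = T, w3 = F, w5 = F, w6 = T

w1 = r NAND s = F NAND F = T
w2 = w1 NAND p = T NAND F = T
w3 = w1 NAND w2 = T NAND T = F
w5 = w1 NAND w2 = T NAND T = F
w6 = q NAND w5 = T NAND F = T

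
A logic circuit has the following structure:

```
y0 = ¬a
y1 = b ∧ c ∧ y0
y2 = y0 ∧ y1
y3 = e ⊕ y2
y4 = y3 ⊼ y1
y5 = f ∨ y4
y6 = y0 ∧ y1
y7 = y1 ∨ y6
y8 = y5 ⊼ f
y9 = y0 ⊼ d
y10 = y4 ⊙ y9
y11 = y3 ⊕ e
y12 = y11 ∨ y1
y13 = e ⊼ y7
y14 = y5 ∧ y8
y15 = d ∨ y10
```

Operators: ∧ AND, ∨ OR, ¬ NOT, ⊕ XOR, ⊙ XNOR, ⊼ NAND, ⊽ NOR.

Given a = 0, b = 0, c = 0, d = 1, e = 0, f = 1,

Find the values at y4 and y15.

y4 = 1, y15 = 1

y0 = NOT a = NOT 0 = 1
y1 = b AND c AND y0 = 0 AND 0 AND 1 = 0
y2 = y0 AND y1 = 1 AND 0 = 0
y3 = e XOR y2 = 0 XOR 0 = 0
y4 = y3 NAND y1 = 0 NAND 0 = 1
y9 = y0 NAND d = 1 NAND 1 = 0
y10 = y4 XNOR y9 = 1 XNOR 0 = 0
y15 = d OR y10 = 1 OR 0 = 1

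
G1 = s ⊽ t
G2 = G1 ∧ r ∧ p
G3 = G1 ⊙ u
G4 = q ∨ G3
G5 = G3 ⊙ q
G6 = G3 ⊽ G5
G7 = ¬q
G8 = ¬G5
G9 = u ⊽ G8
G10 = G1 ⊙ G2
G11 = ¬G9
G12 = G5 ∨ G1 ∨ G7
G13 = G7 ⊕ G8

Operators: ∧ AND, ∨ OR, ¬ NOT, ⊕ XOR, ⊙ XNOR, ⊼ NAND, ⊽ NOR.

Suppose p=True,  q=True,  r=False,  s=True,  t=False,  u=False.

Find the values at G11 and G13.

G1 = s NOR t = True NOR False = False
G3 = G1 XNOR u = False XNOR False = True
G5 = G3 XNOR q = True XNOR True = True
G7 = NOT q = NOT True = False
G8 = NOT G5 = NOT True = False
G9 = u NOR G8 = False NOR False = True
G11 = NOT G9 = NOT True = False
G13 = G7 XOR G8 = False XOR False = False

G11 = False, G13 = False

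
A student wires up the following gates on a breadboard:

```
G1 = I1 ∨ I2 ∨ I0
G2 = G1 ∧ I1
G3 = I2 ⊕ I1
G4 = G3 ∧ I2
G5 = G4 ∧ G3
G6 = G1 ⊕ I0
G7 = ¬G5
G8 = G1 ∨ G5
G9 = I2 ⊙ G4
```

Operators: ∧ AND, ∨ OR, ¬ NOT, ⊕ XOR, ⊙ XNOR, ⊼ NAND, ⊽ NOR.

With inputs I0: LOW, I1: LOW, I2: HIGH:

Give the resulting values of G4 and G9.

G4 = HIGH, G9 = HIGH

G3 = I2 XOR I1 = HIGH XOR LOW = HIGH
G4 = G3 AND I2 = HIGH AND HIGH = HIGH
G9 = I2 XNOR G4 = HIGH XNOR HIGH = HIGH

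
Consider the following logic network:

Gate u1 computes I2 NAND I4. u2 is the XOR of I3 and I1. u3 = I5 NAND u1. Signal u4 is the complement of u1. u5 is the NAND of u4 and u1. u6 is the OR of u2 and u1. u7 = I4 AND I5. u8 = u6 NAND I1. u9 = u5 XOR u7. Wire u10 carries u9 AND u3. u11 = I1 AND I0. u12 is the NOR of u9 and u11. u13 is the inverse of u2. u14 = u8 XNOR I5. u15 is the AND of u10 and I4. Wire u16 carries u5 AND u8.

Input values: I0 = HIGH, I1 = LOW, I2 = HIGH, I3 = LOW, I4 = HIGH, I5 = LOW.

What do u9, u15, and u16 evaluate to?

u9 = HIGH, u15 = HIGH, u16 = HIGH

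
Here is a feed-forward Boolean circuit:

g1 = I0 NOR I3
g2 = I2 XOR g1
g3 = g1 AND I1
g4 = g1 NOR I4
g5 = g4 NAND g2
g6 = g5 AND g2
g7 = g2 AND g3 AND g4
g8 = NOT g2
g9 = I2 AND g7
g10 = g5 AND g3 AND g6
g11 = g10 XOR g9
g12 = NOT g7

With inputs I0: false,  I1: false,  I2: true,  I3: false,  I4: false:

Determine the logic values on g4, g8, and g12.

g4 = false, g8 = true, g12 = true

g1 = I0 NOR I3 = false NOR false = true
g2 = I2 XOR g1 = true XOR true = false
g3 = g1 AND I1 = true AND false = false
g4 = g1 NOR I4 = true NOR false = false
g7 = g2 AND g3 AND g4 = false AND false AND false = false
g8 = NOT g2 = NOT false = true
g12 = NOT g7 = NOT false = true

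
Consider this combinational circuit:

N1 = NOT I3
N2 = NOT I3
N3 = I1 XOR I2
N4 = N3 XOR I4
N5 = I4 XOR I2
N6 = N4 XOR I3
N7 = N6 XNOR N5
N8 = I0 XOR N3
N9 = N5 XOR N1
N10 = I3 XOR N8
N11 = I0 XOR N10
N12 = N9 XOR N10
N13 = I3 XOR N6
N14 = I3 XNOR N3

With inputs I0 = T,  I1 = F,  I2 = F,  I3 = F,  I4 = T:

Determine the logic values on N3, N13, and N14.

N3 = I1 XOR I2 = F XOR F = F
N4 = N3 XOR I4 = F XOR T = T
N6 = N4 XOR I3 = T XOR F = T
N13 = I3 XOR N6 = F XOR T = T
N14 = I3 XNOR N3 = F XNOR F = T

N3 = F  N13 = T  N14 = T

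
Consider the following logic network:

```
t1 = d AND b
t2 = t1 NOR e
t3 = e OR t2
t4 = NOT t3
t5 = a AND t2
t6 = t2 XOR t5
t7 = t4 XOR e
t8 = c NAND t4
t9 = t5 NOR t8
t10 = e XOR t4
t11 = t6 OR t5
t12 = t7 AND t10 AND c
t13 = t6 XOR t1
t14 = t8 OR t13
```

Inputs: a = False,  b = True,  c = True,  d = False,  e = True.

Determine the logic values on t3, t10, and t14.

t1 = d AND b = False AND True = False
t2 = t1 NOR e = False NOR True = False
t3 = e OR t2 = True OR False = True
t4 = NOT t3 = NOT True = False
t5 = a AND t2 = False AND False = False
t6 = t2 XOR t5 = False XOR False = False
t8 = c NAND t4 = True NAND False = True
t10 = e XOR t4 = True XOR False = True
t13 = t6 XOR t1 = False XOR False = False
t14 = t8 OR t13 = True OR False = True

t3 = True, t10 = True, t14 = True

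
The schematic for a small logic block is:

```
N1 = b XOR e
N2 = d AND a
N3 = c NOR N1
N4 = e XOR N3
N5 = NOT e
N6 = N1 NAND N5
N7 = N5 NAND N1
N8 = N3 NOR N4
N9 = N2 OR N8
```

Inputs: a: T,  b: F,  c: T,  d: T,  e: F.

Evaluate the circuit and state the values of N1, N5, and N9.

N1 = F  N5 = T  N9 = T

N1 = b XOR e = F XOR F = F
N2 = d AND a = T AND T = T
N3 = c NOR N1 = T NOR F = F
N4 = e XOR N3 = F XOR F = F
N5 = NOT e = NOT F = T
N8 = N3 NOR N4 = F NOR F = T
N9 = N2 OR N8 = T OR T = T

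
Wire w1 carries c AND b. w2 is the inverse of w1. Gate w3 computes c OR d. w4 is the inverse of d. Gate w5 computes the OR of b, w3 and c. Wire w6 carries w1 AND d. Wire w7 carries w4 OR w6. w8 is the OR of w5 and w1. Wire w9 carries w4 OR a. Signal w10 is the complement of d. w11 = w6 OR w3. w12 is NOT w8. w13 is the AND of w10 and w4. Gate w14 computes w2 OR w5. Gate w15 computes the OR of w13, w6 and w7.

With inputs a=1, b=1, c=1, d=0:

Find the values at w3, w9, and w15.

w1 = c AND b = 1 AND 1 = 1
w3 = c OR d = 1 OR 0 = 1
w4 = NOT d = NOT 0 = 1
w6 = w1 AND d = 1 AND 0 = 0
w7 = w4 OR w6 = 1 OR 0 = 1
w9 = w4 OR a = 1 OR 1 = 1
w10 = NOT d = NOT 0 = 1
w13 = w10 AND w4 = 1 AND 1 = 1
w15 = w13 OR w6 OR w7 = 1 OR 0 OR 1 = 1

w3 = 1  w9 = 1  w15 = 1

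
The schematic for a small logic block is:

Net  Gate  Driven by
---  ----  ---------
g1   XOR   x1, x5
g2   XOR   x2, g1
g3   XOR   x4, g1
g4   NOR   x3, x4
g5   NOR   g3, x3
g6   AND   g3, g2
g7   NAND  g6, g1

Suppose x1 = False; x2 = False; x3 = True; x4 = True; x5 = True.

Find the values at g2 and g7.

g1 = x1 XOR x5 = False XOR True = True
g2 = x2 XOR g1 = False XOR True = True
g3 = x4 XOR g1 = True XOR True = False
g6 = g3 AND g2 = False AND True = False
g7 = g6 NAND g1 = False NAND True = True

g2 = True  g7 = True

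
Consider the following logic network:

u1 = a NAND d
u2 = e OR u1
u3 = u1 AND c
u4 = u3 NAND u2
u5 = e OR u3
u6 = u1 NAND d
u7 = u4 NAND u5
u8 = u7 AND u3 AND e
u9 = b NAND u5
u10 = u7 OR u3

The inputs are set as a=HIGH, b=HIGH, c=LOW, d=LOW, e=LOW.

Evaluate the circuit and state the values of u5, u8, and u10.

u5 = LOW; u8 = LOW; u10 = HIGH

u1 = a NAND d = HIGH NAND LOW = HIGH
u2 = e OR u1 = LOW OR HIGH = HIGH
u3 = u1 AND c = HIGH AND LOW = LOW
u4 = u3 NAND u2 = LOW NAND HIGH = HIGH
u5 = e OR u3 = LOW OR LOW = LOW
u7 = u4 NAND u5 = HIGH NAND LOW = HIGH
u8 = u7 AND u3 AND e = HIGH AND LOW AND LOW = LOW
u10 = u7 OR u3 = HIGH OR LOW = HIGH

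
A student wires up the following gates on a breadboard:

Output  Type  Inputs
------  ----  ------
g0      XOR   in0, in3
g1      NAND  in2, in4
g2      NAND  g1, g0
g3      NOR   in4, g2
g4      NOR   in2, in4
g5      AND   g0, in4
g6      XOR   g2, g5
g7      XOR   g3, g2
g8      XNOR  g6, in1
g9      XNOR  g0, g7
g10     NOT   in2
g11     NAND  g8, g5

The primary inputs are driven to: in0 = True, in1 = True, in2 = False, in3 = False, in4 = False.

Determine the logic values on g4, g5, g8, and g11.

g4 = True  g5 = False  g8 = False  g11 = True

g0 = in0 XOR in3 = True XOR False = True
g1 = in2 NAND in4 = False NAND False = True
g2 = g1 NAND g0 = True NAND True = False
g4 = in2 NOR in4 = False NOR False = True
g5 = g0 AND in4 = True AND False = False
g6 = g2 XOR g5 = False XOR False = False
g8 = g6 XNOR in1 = False XNOR True = False
g11 = g8 NAND g5 = False NAND False = True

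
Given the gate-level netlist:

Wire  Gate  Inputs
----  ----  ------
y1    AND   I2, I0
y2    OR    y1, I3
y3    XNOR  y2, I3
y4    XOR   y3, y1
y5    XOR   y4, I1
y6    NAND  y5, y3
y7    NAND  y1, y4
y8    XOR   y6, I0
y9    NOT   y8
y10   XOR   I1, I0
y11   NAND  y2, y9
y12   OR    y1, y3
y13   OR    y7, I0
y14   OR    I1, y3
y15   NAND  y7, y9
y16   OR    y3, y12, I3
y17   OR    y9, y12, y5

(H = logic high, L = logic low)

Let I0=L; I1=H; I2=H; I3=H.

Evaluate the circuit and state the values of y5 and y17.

y5 = L; y17 = H

y1 = I2 AND I0 = H AND L = L
y2 = y1 OR I3 = L OR H = H
y3 = y2 XNOR I3 = H XNOR H = H
y4 = y3 XOR y1 = H XOR L = H
y5 = y4 XOR I1 = H XOR H = L
y6 = y5 NAND y3 = L NAND H = H
y8 = y6 XOR I0 = H XOR L = H
y9 = NOT y8 = NOT H = L
y12 = y1 OR y3 = L OR H = H
y17 = y9 OR y12 OR y5 = L OR H OR L = H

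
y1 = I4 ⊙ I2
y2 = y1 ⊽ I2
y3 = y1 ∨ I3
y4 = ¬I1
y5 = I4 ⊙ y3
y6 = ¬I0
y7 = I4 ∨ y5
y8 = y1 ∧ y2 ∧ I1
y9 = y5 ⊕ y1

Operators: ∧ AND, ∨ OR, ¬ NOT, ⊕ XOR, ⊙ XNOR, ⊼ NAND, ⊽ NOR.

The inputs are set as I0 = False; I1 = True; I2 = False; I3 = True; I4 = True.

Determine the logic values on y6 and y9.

y6 = True; y9 = True

y1 = I4 XNOR I2 = True XNOR False = False
y3 = y1 OR I3 = False OR True = True
y5 = I4 XNOR y3 = True XNOR True = True
y6 = NOT I0 = NOT False = True
y9 = y5 XOR y1 = True XOR False = True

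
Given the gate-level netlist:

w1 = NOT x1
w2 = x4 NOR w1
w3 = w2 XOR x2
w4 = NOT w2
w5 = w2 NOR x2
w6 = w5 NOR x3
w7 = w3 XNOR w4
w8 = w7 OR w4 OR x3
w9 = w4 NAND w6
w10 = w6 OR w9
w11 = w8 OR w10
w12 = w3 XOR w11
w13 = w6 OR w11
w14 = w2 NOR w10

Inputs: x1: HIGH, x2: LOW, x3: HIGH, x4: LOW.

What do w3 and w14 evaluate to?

w3 = HIGH, w14 = LOW

w1 = NOT x1 = NOT HIGH = LOW
w2 = x4 NOR w1 = LOW NOR LOW = HIGH
w3 = w2 XOR x2 = HIGH XOR LOW = HIGH
w4 = NOT w2 = NOT HIGH = LOW
w5 = w2 NOR x2 = HIGH NOR LOW = LOW
w6 = w5 NOR x3 = LOW NOR HIGH = LOW
w9 = w4 NAND w6 = LOW NAND LOW = HIGH
w10 = w6 OR w9 = LOW OR HIGH = HIGH
w14 = w2 NOR w10 = HIGH NOR HIGH = LOW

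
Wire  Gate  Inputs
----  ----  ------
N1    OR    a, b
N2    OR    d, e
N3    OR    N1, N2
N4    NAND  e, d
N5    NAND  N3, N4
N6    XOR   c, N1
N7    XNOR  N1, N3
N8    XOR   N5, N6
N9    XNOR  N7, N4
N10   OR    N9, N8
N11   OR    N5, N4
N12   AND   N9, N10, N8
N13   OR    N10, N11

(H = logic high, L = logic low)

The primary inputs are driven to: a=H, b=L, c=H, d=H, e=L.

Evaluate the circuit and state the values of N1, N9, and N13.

N1 = H  N9 = H  N13 = H

N1 = a OR b = H OR L = H
N2 = d OR e = H OR L = H
N3 = N1 OR N2 = H OR H = H
N4 = e NAND d = L NAND H = H
N5 = N3 NAND N4 = H NAND H = L
N6 = c XOR N1 = H XOR H = L
N7 = N1 XNOR N3 = H XNOR H = H
N8 = N5 XOR N6 = L XOR L = L
N9 = N7 XNOR N4 = H XNOR H = H
N10 = N9 OR N8 = H OR L = H
N11 = N5 OR N4 = L OR H = H
N13 = N10 OR N11 = H OR H = H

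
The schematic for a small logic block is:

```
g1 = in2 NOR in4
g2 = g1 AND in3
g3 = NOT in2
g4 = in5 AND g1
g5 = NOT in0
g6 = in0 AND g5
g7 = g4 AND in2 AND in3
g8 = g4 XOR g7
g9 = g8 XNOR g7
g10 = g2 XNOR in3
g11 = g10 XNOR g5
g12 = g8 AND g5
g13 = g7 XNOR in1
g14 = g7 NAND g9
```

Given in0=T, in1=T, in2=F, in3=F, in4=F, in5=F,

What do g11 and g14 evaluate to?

g1 = in2 NOR in4 = F NOR F = T
g2 = g1 AND in3 = T AND F = F
g4 = in5 AND g1 = F AND T = F
g5 = NOT in0 = NOT T = F
g7 = g4 AND in2 AND in3 = F AND F AND F = F
g8 = g4 XOR g7 = F XOR F = F
g9 = g8 XNOR g7 = F XNOR F = T
g10 = g2 XNOR in3 = F XNOR F = T
g11 = g10 XNOR g5 = T XNOR F = F
g14 = g7 NAND g9 = F NAND T = T

g11 = F  g14 = T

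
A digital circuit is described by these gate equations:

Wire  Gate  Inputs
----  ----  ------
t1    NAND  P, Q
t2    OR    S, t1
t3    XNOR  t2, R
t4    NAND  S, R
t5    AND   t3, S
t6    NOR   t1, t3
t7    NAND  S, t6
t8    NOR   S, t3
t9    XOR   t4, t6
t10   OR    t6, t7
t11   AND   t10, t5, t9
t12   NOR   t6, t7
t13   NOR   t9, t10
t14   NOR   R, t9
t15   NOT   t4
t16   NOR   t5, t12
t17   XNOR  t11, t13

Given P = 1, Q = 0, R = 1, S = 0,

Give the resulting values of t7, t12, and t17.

t1 = P NAND Q = 1 NAND 0 = 1
t2 = S OR t1 = 0 OR 1 = 1
t3 = t2 XNOR R = 1 XNOR 1 = 1
t4 = S NAND R = 0 NAND 1 = 1
t5 = t3 AND S = 1 AND 0 = 0
t6 = t1 NOR t3 = 1 NOR 1 = 0
t7 = S NAND t6 = 0 NAND 0 = 1
t9 = t4 XOR t6 = 1 XOR 0 = 1
t10 = t6 OR t7 = 0 OR 1 = 1
t11 = t10 AND t5 AND t9 = 1 AND 0 AND 1 = 0
t12 = t6 NOR t7 = 0 NOR 1 = 0
t13 = t9 NOR t10 = 1 NOR 1 = 0
t17 = t11 XNOR t13 = 0 XNOR 0 = 1

t7 = 1; t12 = 0; t17 = 1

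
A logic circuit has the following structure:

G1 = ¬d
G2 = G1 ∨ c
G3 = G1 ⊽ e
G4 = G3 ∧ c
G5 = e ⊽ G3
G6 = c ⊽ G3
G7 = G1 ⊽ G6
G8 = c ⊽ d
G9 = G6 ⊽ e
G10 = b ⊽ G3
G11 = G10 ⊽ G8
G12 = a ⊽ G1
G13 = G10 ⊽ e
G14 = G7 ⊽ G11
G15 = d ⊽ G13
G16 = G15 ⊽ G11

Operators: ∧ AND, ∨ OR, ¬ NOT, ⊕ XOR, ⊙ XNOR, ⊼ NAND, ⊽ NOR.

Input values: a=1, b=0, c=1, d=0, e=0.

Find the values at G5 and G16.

G5 = 1, G16 = 0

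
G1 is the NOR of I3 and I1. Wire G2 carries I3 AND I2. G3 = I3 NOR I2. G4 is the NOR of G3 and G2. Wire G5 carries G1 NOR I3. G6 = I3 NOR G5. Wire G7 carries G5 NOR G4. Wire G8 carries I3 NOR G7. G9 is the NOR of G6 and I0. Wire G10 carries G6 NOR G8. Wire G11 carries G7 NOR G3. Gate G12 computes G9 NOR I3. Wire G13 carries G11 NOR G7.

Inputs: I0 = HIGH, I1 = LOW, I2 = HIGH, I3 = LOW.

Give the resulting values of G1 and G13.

G1 = HIGH  G13 = LOW

G1 = I3 NOR I1 = LOW NOR LOW = HIGH
G2 = I3 AND I2 = LOW AND HIGH = LOW
G3 = I3 NOR I2 = LOW NOR HIGH = LOW
G4 = G3 NOR G2 = LOW NOR LOW = HIGH
G5 = G1 NOR I3 = HIGH NOR LOW = LOW
G7 = G5 NOR G4 = LOW NOR HIGH = LOW
G11 = G7 NOR G3 = LOW NOR LOW = HIGH
G13 = G11 NOR G7 = HIGH NOR LOW = LOW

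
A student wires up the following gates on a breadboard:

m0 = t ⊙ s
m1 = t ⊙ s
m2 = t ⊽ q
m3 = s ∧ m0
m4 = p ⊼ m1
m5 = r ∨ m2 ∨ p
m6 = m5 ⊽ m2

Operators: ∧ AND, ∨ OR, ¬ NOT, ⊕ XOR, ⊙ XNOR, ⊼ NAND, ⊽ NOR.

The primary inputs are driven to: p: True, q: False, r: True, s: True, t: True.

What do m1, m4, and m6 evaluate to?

m1 = t XNOR s = True XNOR True = True
m2 = t NOR q = True NOR False = False
m4 = p NAND m1 = True NAND True = False
m5 = r OR m2 OR p = True OR False OR True = True
m6 = m5 NOR m2 = True NOR False = False

m1 = True, m4 = False, m6 = False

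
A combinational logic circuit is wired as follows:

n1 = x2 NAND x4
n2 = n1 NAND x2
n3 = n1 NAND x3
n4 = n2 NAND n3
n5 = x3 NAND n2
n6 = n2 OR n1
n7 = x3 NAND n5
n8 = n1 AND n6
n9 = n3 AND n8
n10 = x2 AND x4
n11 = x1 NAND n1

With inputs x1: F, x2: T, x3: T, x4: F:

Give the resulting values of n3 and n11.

n3 = F, n11 = T

n1 = x2 NAND x4 = T NAND F = T
n3 = n1 NAND x3 = T NAND T = F
n11 = x1 NAND n1 = F NAND T = T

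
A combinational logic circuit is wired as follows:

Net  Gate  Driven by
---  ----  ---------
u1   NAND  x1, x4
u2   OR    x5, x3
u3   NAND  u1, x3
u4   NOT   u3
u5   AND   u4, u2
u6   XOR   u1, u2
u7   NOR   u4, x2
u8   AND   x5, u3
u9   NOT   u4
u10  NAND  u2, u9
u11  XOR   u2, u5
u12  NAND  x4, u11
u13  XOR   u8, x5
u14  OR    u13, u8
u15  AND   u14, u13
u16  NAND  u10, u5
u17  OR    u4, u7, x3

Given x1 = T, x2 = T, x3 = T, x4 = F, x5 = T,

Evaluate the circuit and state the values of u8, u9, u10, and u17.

u1 = x1 NAND x4 = T NAND F = T
u2 = x5 OR x3 = T OR T = T
u3 = u1 NAND x3 = T NAND T = F
u4 = NOT u3 = NOT F = T
u7 = u4 NOR x2 = T NOR T = F
u8 = x5 AND u3 = T AND F = F
u9 = NOT u4 = NOT T = F
u10 = u2 NAND u9 = T NAND F = T
u17 = u4 OR u7 OR x3 = T OR F OR T = T

u8 = F  u9 = F  u10 = T  u17 = T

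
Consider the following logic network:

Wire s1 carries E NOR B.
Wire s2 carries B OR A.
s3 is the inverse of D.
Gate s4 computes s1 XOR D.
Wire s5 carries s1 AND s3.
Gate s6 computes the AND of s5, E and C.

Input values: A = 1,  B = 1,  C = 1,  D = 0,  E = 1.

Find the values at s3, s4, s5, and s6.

s3 = 1, s4 = 0, s5 = 0, s6 = 0

s1 = E NOR B = 1 NOR 1 = 0
s3 = NOT D = NOT 0 = 1
s4 = s1 XOR D = 0 XOR 0 = 0
s5 = s1 AND s3 = 0 AND 1 = 0
s6 = s5 AND E AND C = 0 AND 1 AND 1 = 0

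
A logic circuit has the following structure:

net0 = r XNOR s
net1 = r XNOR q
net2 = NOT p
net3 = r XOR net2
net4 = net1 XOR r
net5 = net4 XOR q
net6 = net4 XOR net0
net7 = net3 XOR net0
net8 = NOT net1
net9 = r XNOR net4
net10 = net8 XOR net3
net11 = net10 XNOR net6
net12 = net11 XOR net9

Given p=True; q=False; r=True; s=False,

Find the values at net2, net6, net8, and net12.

net0 = r XNOR s = True XNOR False = False
net1 = r XNOR q = True XNOR False = False
net2 = NOT p = NOT True = False
net3 = r XOR net2 = True XOR False = True
net4 = net1 XOR r = False XOR True = True
net6 = net4 XOR net0 = True XOR False = True
net8 = NOT net1 = NOT False = True
net9 = r XNOR net4 = True XNOR True = True
net10 = net8 XOR net3 = True XOR True = False
net11 = net10 XNOR net6 = False XNOR True = False
net12 = net11 XOR net9 = False XOR True = True

net2 = False; net6 = True; net8 = True; net12 = True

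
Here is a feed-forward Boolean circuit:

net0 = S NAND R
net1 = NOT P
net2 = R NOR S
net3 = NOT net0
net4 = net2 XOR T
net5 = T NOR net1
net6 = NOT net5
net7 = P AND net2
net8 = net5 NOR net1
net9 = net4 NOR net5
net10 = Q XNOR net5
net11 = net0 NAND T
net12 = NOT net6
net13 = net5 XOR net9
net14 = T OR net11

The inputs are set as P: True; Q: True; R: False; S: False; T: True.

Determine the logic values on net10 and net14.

net10 = False, net14 = True

net0 = S NAND R = False NAND False = True
net1 = NOT P = NOT True = False
net5 = T NOR net1 = True NOR False = False
net10 = Q XNOR net5 = True XNOR False = False
net11 = net0 NAND T = True NAND True = False
net14 = T OR net11 = True OR False = True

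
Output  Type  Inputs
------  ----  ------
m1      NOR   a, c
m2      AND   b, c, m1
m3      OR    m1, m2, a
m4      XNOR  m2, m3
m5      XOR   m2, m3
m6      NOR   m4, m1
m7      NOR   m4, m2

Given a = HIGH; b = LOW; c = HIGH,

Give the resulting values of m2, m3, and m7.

m2 = LOW, m3 = HIGH, m7 = HIGH

m1 = a NOR c = HIGH NOR HIGH = LOW
m2 = b AND c AND m1 = LOW AND HIGH AND LOW = LOW
m3 = m1 OR m2 OR a = LOW OR LOW OR HIGH = HIGH
m4 = m2 XNOR m3 = LOW XNOR HIGH = LOW
m7 = m4 NOR m2 = LOW NOR LOW = HIGH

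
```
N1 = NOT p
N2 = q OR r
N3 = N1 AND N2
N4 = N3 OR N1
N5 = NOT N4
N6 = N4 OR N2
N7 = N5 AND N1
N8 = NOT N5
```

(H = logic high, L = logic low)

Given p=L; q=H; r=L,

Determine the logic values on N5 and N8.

N1 = NOT p = NOT L = H
N2 = q OR r = H OR L = H
N3 = N1 AND N2 = H AND H = H
N4 = N3 OR N1 = H OR H = H
N5 = NOT N4 = NOT H = L
N8 = NOT N5 = NOT L = H

N5 = L, N8 = H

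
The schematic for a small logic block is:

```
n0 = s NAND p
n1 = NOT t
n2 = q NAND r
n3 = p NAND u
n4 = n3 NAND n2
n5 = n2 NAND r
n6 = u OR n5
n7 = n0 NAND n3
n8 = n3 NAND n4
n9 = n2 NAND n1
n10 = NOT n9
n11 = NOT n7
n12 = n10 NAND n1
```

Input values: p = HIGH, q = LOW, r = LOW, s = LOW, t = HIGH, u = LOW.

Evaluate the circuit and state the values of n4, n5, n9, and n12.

n1 = NOT t = NOT HIGH = LOW
n2 = q NAND r = LOW NAND LOW = HIGH
n3 = p NAND u = HIGH NAND LOW = HIGH
n4 = n3 NAND n2 = HIGH NAND HIGH = LOW
n5 = n2 NAND r = HIGH NAND LOW = HIGH
n9 = n2 NAND n1 = HIGH NAND LOW = HIGH
n10 = NOT n9 = NOT HIGH = LOW
n12 = n10 NAND n1 = LOW NAND LOW = HIGH

n4 = LOW, n5 = HIGH, n9 = HIGH, n12 = HIGH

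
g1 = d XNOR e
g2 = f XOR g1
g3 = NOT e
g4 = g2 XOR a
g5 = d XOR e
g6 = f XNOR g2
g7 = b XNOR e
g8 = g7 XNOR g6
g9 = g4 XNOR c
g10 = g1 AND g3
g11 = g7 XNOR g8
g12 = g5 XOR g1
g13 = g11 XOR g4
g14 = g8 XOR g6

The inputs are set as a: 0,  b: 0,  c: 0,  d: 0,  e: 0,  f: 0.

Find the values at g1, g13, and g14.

g1 = 1; g13 = 1; g14 = 0

g1 = d XNOR e = 0 XNOR 0 = 1
g2 = f XOR g1 = 0 XOR 1 = 1
g4 = g2 XOR a = 1 XOR 0 = 1
g6 = f XNOR g2 = 0 XNOR 1 = 0
g7 = b XNOR e = 0 XNOR 0 = 1
g8 = g7 XNOR g6 = 1 XNOR 0 = 0
g11 = g7 XNOR g8 = 1 XNOR 0 = 0
g13 = g11 XOR g4 = 0 XOR 1 = 1
g14 = g8 XOR g6 = 0 XOR 0 = 0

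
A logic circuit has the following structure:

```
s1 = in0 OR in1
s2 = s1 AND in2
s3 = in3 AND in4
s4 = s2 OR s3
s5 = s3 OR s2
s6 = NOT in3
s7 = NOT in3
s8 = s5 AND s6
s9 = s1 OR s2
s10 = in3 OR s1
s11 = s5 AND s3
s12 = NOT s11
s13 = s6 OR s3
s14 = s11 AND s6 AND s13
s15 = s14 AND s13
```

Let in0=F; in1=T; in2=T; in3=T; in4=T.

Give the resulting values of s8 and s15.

s1 = in0 OR in1 = F OR T = T
s2 = s1 AND in2 = T AND T = T
s3 = in3 AND in4 = T AND T = T
s5 = s3 OR s2 = T OR T = T
s6 = NOT in3 = NOT T = F
s8 = s5 AND s6 = T AND F = F
s11 = s5 AND s3 = T AND T = T
s13 = s6 OR s3 = F OR T = T
s14 = s11 AND s6 AND s13 = T AND F AND T = F
s15 = s14 AND s13 = F AND T = F

s8 = F  s15 = F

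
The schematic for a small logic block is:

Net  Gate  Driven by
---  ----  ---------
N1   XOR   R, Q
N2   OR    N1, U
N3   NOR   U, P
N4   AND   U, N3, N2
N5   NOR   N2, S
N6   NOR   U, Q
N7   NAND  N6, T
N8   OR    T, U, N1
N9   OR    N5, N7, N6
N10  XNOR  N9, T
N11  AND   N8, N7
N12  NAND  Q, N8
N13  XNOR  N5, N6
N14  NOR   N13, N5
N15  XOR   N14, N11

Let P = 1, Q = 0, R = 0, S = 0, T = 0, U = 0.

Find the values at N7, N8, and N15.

N7 = 1; N8 = 0; N15 = 0

N1 = R XOR Q = 0 XOR 0 = 0
N2 = N1 OR U = 0 OR 0 = 0
N5 = N2 NOR S = 0 NOR 0 = 1
N6 = U NOR Q = 0 NOR 0 = 1
N7 = N6 NAND T = 1 NAND 0 = 1
N8 = T OR U OR N1 = 0 OR 0 OR 0 = 0
N11 = N8 AND N7 = 0 AND 1 = 0
N13 = N5 XNOR N6 = 1 XNOR 1 = 1
N14 = N13 NOR N5 = 1 NOR 1 = 0
N15 = N14 XOR N11 = 0 XOR 0 = 0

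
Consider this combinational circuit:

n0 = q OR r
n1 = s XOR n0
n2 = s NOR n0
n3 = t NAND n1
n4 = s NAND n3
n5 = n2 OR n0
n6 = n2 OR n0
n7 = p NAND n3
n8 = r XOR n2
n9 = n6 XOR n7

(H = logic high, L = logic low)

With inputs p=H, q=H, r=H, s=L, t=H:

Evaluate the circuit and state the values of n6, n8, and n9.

n6 = H; n8 = H; n9 = L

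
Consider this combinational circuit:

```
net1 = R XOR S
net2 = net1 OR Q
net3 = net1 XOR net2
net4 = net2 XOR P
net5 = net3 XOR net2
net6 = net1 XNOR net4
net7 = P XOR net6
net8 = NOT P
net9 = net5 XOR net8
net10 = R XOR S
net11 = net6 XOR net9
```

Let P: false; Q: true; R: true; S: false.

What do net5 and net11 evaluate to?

net5 = true  net11 = true

net1 = R XOR S = true XOR false = true
net2 = net1 OR Q = true OR true = true
net3 = net1 XOR net2 = true XOR true = false
net4 = net2 XOR P = true XOR false = true
net5 = net3 XOR net2 = false XOR true = true
net6 = net1 XNOR net4 = true XNOR true = true
net8 = NOT P = NOT false = true
net9 = net5 XOR net8 = true XOR true = false
net11 = net6 XOR net9 = true XOR false = true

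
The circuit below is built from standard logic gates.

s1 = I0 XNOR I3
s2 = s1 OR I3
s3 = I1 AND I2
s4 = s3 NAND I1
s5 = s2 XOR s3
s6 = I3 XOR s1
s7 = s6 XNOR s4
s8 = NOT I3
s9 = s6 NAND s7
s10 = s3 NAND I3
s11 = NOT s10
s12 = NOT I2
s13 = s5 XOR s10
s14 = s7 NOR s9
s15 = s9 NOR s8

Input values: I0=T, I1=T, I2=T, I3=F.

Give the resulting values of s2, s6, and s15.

s1 = I0 XNOR I3 = T XNOR F = F
s2 = s1 OR I3 = F OR F = F
s3 = I1 AND I2 = T AND T = T
s4 = s3 NAND I1 = T NAND T = F
s6 = I3 XOR s1 = F XOR F = F
s7 = s6 XNOR s4 = F XNOR F = T
s8 = NOT I3 = NOT F = T
s9 = s6 NAND s7 = F NAND T = T
s15 = s9 NOR s8 = T NOR T = F

s2 = F  s6 = F  s15 = F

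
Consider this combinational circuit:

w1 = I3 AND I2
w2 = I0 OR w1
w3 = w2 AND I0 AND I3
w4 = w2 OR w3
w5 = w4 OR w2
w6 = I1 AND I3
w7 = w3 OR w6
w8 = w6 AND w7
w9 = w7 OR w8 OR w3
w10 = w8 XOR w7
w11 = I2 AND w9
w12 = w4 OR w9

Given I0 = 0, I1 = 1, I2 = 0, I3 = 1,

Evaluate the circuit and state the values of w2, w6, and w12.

w2 = 0; w6 = 1; w12 = 1

w1 = I3 AND I2 = 1 AND 0 = 0
w2 = I0 OR w1 = 0 OR 0 = 0
w3 = w2 AND I0 AND I3 = 0 AND 0 AND 1 = 0
w4 = w2 OR w3 = 0 OR 0 = 0
w6 = I1 AND I3 = 1 AND 1 = 1
w7 = w3 OR w6 = 0 OR 1 = 1
w8 = w6 AND w7 = 1 AND 1 = 1
w9 = w7 OR w8 OR w3 = 1 OR 1 OR 0 = 1
w12 = w4 OR w9 = 0 OR 1 = 1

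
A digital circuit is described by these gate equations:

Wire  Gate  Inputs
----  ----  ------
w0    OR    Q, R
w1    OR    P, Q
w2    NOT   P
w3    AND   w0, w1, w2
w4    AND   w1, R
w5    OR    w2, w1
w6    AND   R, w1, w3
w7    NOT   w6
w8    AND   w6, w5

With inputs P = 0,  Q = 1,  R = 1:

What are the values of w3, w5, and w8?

w3 = 1, w5 = 1, w8 = 1

w0 = Q OR R = 1 OR 1 = 1
w1 = P OR Q = 0 OR 1 = 1
w2 = NOT P = NOT 0 = 1
w3 = w0 AND w1 AND w2 = 1 AND 1 AND 1 = 1
w5 = w2 OR w1 = 1 OR 1 = 1
w6 = R AND w1 AND w3 = 1 AND 1 AND 1 = 1
w8 = w6 AND w5 = 1 AND 1 = 1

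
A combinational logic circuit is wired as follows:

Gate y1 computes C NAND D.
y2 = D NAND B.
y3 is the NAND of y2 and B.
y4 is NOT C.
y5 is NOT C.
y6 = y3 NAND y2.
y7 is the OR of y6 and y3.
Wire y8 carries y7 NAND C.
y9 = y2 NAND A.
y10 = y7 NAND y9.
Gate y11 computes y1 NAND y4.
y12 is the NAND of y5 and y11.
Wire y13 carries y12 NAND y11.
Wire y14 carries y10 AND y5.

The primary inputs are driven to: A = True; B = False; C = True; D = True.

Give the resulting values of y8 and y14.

y8 = False  y14 = False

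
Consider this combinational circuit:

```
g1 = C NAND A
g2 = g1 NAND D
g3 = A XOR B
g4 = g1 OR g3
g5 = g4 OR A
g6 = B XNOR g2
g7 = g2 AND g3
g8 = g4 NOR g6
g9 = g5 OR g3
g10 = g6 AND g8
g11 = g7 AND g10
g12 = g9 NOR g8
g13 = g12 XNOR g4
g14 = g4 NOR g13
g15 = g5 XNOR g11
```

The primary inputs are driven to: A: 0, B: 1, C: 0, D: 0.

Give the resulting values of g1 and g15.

g1 = 1; g15 = 0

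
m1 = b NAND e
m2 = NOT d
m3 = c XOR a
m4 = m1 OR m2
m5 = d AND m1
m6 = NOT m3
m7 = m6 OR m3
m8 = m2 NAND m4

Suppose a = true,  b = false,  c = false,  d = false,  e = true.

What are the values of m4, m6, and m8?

m4 = true  m6 = false  m8 = false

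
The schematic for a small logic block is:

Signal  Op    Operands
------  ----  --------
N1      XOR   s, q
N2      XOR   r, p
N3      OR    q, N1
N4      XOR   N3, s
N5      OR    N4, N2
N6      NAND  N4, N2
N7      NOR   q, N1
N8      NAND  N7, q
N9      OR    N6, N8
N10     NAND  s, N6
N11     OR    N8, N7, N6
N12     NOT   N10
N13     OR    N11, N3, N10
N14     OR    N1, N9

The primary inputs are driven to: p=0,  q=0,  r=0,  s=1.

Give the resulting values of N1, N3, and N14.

N1 = 1; N3 = 1; N14 = 1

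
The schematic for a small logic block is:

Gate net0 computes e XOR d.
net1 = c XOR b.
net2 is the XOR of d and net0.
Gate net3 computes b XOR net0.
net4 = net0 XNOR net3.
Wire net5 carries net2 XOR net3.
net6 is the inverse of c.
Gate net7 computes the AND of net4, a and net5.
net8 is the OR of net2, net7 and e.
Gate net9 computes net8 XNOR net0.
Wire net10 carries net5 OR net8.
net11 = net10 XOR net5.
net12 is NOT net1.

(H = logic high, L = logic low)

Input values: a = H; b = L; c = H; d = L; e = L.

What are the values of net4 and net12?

net4 = H, net12 = L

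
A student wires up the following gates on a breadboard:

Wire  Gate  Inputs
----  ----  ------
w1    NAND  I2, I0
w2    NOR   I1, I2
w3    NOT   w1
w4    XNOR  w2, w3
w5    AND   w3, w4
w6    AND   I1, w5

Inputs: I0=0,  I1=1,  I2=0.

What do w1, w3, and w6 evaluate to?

w1 = 1  w3 = 0  w6 = 0

w1 = I2 NAND I0 = 0 NAND 0 = 1
w2 = I1 NOR I2 = 1 NOR 0 = 0
w3 = NOT w1 = NOT 1 = 0
w4 = w2 XNOR w3 = 0 XNOR 0 = 1
w5 = w3 AND w4 = 0 AND 1 = 0
w6 = I1 AND w5 = 1 AND 0 = 0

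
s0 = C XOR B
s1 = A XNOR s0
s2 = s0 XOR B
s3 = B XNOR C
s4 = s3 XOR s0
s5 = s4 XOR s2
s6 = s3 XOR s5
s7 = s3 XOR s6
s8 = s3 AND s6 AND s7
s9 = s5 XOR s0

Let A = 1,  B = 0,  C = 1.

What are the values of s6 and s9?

s6 = 0, s9 = 1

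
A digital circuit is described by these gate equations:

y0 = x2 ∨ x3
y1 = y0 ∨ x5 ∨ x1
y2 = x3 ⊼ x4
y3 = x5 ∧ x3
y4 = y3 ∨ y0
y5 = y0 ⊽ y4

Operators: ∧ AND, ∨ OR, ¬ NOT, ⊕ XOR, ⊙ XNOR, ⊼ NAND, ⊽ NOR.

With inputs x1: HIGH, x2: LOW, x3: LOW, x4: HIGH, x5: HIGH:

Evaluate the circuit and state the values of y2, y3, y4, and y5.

y0 = x2 OR x3 = LOW OR LOW = LOW
y2 = x3 NAND x4 = LOW NAND HIGH = HIGH
y3 = x5 AND x3 = HIGH AND LOW = LOW
y4 = y3 OR y0 = LOW OR LOW = LOW
y5 = y0 NOR y4 = LOW NOR LOW = HIGH

y2 = HIGH; y3 = LOW; y4 = LOW; y5 = HIGH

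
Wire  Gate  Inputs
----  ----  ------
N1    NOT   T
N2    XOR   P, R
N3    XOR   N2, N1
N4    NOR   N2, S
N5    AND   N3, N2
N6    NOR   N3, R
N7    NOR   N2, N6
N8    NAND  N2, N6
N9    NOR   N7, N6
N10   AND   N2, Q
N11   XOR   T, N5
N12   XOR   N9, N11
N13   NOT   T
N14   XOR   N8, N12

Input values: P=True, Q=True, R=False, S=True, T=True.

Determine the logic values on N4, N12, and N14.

N4 = False  N12 = True  N14 = False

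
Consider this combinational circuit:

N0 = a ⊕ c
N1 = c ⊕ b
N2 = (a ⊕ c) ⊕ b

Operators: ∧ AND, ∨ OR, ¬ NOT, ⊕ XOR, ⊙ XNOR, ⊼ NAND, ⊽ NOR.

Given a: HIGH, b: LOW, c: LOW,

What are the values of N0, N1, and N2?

N0 = HIGH  N1 = LOW  N2 = HIGH

N0 = HIGH ⊕ LOW = HIGH
N1 = LOW ⊕ LOW = LOW
N2 = (HIGH ⊕ LOW) ⊕ LOW = HIGH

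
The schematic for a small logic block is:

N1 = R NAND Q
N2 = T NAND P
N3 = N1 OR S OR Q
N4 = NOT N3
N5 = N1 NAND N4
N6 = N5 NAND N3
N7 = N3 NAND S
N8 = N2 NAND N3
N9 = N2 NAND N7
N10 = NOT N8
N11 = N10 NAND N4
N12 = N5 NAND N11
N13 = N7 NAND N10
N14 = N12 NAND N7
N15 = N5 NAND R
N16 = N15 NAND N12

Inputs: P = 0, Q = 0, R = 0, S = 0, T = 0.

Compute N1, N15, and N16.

N1 = 1; N15 = 1; N16 = 1

N1 = R NAND Q = 0 NAND 0 = 1
N2 = T NAND P = 0 NAND 0 = 1
N3 = N1 OR S OR Q = 1 OR 0 OR 0 = 1
N4 = NOT N3 = NOT 1 = 0
N5 = N1 NAND N4 = 1 NAND 0 = 1
N8 = N2 NAND N3 = 1 NAND 1 = 0
N10 = NOT N8 = NOT 0 = 1
N11 = N10 NAND N4 = 1 NAND 0 = 1
N12 = N5 NAND N11 = 1 NAND 1 = 0
N15 = N5 NAND R = 1 NAND 0 = 1
N16 = N15 NAND N12 = 1 NAND 0 = 1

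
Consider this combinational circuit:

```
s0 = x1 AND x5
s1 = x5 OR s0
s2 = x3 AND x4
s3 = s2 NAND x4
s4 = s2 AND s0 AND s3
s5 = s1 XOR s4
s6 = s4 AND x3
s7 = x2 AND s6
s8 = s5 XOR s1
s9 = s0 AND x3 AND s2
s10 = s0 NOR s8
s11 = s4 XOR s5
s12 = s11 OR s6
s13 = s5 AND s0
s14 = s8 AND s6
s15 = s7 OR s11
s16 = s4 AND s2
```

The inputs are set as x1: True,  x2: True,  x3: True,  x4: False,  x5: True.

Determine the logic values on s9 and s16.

s0 = x1 AND x5 = True AND True = True
s2 = x3 AND x4 = True AND False = False
s3 = s2 NAND x4 = False NAND False = True
s4 = s2 AND s0 AND s3 = False AND True AND True = False
s9 = s0 AND x3 AND s2 = True AND True AND False = False
s16 = s4 AND s2 = False AND False = False

s9 = False; s16 = False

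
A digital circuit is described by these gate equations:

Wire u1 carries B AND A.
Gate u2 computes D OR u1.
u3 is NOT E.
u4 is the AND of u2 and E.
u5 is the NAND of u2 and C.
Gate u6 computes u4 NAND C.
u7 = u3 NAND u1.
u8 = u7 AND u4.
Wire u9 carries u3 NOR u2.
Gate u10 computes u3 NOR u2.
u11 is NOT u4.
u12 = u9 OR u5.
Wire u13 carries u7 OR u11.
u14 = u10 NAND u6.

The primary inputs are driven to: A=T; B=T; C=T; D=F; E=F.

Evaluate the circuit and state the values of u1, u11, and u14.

u1 = B AND A = T AND T = T
u2 = D OR u1 = F OR T = T
u3 = NOT E = NOT F = T
u4 = u2 AND E = T AND F = F
u6 = u4 NAND C = F NAND T = T
u10 = u3 NOR u2 = T NOR T = F
u11 = NOT u4 = NOT F = T
u14 = u10 NAND u6 = F NAND T = T

u1 = T, u11 = T, u14 = T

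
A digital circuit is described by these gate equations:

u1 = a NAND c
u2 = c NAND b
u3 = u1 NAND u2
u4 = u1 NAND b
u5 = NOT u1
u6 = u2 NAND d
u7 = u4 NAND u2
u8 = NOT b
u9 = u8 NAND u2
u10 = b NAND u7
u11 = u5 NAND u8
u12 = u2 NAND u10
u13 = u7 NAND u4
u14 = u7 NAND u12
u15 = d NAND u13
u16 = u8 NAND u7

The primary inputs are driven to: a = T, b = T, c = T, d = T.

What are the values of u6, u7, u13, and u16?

u6 = T  u7 = T  u13 = F  u16 = T

u1 = a NAND c = T NAND T = F
u2 = c NAND b = T NAND T = F
u4 = u1 NAND b = F NAND T = T
u6 = u2 NAND d = F NAND T = T
u7 = u4 NAND u2 = T NAND F = T
u8 = NOT b = NOT T = F
u13 = u7 NAND u4 = T NAND T = F
u16 = u8 NAND u7 = F NAND T = T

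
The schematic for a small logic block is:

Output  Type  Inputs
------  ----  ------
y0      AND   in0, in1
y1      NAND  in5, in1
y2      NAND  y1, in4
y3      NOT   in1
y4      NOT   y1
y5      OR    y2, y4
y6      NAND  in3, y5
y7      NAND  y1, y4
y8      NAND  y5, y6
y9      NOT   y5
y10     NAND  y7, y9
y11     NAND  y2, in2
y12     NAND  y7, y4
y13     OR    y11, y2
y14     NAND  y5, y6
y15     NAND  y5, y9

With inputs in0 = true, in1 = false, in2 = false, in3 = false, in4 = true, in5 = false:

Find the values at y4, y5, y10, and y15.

y4 = false, y5 = false, y10 = false, y15 = true

y1 = in5 NAND in1 = false NAND false = true
y2 = y1 NAND in4 = true NAND true = false
y4 = NOT y1 = NOT true = false
y5 = y2 OR y4 = false OR false = false
y7 = y1 NAND y4 = true NAND false = true
y9 = NOT y5 = NOT false = true
y10 = y7 NAND y9 = true NAND true = false
y15 = y5 NAND y9 = false NAND true = true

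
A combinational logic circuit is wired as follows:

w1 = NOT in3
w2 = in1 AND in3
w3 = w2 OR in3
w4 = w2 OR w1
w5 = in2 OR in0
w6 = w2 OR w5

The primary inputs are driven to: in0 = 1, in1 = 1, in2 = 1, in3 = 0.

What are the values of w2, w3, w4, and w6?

w2 = 0, w3 = 0, w4 = 1, w6 = 1

w1 = NOT in3 = NOT 0 = 1
w2 = in1 AND in3 = 1 AND 0 = 0
w3 = w2 OR in3 = 0 OR 0 = 0
w4 = w2 OR w1 = 0 OR 1 = 1
w5 = in2 OR in0 = 1 OR 1 = 1
w6 = w2 OR w5 = 0 OR 1 = 1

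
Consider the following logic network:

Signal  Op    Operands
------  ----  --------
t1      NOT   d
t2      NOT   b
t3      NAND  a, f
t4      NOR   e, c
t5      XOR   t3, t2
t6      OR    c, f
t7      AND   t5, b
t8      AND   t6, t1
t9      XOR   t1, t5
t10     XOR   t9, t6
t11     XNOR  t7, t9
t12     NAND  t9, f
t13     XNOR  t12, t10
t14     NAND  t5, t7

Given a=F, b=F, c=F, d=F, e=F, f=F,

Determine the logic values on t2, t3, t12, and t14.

t1 = NOT d = NOT F = T
t2 = NOT b = NOT F = T
t3 = a NAND f = F NAND F = T
t5 = t3 XOR t2 = T XOR T = F
t7 = t5 AND b = F AND F = F
t9 = t1 XOR t5 = T XOR F = T
t12 = t9 NAND f = T NAND F = T
t14 = t5 NAND t7 = F NAND F = T

t2 = T, t3 = T, t12 = T, t14 = T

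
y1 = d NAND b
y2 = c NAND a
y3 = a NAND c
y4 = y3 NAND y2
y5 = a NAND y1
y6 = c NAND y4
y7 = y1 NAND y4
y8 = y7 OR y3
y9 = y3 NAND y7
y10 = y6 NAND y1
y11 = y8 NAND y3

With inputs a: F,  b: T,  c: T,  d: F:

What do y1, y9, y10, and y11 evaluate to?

y1 = T, y9 = F, y10 = F, y11 = F

y1 = d NAND b = F NAND T = T
y2 = c NAND a = T NAND F = T
y3 = a NAND c = F NAND T = T
y4 = y3 NAND y2 = T NAND T = F
y6 = c NAND y4 = T NAND F = T
y7 = y1 NAND y4 = T NAND F = T
y8 = y7 OR y3 = T OR T = T
y9 = y3 NAND y7 = T NAND T = F
y10 = y6 NAND y1 = T NAND T = F
y11 = y8 NAND y3 = T NAND T = F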